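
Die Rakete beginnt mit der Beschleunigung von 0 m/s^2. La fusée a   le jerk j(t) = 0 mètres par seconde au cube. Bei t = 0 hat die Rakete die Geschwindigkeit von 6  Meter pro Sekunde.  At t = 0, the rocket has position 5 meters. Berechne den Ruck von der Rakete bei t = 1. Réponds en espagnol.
De la ecuación de la sacudida j(t) = 0, sustituimos t = 1 para obtener j = 0.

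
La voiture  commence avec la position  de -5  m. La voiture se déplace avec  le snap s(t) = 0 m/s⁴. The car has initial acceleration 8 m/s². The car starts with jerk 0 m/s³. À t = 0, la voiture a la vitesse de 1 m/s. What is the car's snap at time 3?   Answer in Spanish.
Tenemos el snap s(t) = 0. Sustituyendo t = 3: s(3) = 0.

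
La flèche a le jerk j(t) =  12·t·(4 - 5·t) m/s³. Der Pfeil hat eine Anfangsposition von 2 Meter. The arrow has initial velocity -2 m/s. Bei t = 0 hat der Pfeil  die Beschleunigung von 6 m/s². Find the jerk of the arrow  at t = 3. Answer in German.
Mit j(t) = 12·t·(4 - 5·t) und Einsetzen von t = 3, finden wir j = -396.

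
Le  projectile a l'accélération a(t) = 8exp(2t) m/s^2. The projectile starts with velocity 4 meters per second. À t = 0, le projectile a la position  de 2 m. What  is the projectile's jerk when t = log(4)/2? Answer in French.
Pour résoudre ceci, nous devons prendre 1 dérivée de notre équation de l'accélération a(t) = 8·exp(2·t). En dérivant l'accélération, nous obtenons le jerk: j(t) = 16·exp(2·t). Nous avons le jerk j(t) = 16·exp(2·t). En substituant t = log(4)/2: j(log(4)/2) = 64.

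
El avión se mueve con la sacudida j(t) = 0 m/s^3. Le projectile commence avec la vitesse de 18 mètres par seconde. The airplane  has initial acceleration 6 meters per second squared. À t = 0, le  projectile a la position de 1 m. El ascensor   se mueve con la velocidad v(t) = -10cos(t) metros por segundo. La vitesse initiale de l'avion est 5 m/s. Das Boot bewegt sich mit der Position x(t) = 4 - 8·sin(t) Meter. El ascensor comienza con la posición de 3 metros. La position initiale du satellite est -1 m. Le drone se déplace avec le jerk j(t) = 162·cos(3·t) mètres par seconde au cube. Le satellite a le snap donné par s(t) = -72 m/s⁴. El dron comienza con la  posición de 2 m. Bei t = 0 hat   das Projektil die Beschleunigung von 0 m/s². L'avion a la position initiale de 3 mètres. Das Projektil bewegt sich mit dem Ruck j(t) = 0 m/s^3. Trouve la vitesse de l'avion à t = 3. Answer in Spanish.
Debemos encontrar la integral de nuestra ecuación de la sacudida j(t) = 0 2 veces. La integral de la sacudida, con a(0) = 6, da la aceleración: a(t) = 6. Integrando la aceleración y usando la condición inicial v(0) = 5, obtenemos v(t) = 6·t + 5. Usando v(t) = 6·t + 5 y sustituyendo t = 3, encontramos v = 23.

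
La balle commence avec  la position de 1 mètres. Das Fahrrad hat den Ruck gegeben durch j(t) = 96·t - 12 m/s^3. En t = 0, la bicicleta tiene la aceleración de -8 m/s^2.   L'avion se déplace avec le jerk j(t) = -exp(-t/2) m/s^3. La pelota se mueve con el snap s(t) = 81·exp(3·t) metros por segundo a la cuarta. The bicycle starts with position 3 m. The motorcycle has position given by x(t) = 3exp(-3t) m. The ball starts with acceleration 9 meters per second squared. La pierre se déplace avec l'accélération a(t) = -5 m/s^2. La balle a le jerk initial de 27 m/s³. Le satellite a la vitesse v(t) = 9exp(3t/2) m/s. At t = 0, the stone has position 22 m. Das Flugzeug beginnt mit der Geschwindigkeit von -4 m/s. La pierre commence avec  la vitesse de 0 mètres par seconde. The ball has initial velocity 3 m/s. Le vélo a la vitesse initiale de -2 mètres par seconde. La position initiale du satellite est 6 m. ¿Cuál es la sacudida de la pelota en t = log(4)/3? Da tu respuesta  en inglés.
To find the answer, we compute 1 integral of s(t) = 81·exp(3·t). The integral of snap, with j(0) = 27, gives jerk: j(t) = 27·exp(3·t). Using j(t) = 27·exp(3·t) and substituting t = log(4)/3, we find j = 108.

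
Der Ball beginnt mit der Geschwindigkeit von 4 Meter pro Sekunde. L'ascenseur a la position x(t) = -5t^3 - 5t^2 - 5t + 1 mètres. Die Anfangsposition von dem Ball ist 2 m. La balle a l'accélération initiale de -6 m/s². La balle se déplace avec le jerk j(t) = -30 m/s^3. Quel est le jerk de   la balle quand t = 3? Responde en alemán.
Aus der Gleichung für den Ruck j(t) = -30, setzen wir t = 3 ein und erhalten j = -30.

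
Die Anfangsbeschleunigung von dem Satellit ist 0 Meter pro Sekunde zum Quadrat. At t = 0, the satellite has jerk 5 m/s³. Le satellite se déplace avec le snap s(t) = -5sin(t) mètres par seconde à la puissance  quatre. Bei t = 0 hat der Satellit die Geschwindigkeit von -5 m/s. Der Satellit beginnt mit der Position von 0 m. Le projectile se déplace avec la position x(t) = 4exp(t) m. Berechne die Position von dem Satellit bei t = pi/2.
Wir müssen das Integral unserer Gleichung für den Snap s(t) = -5·sin(t) 4-mal finden. Die Stammfunktion von dem Snap ist der Ruck. Mit j(0) = 5 erhalten wir j(t) = 5·cos(t). Durch Integration von dem Ruck und Verwendung der Anfangsbedingung a(0) = 0, erhalten wir a(t) = 5·sin(t). Die Stammfunktion von der Beschleunigung, mit v(0) = -5, ergibt die Geschwindigkeit: v(t) = -5·cos(t). Durch Integration von der Geschwindigkeit und Verwendung der Anfangsbedingung x(0) = 0, erhalten wir x(t) = -5·sin(t). Wir haben die Position x(t) = -5·sin(t). Durch Einsetzen von t = pi/2: x(pi/2) = -5.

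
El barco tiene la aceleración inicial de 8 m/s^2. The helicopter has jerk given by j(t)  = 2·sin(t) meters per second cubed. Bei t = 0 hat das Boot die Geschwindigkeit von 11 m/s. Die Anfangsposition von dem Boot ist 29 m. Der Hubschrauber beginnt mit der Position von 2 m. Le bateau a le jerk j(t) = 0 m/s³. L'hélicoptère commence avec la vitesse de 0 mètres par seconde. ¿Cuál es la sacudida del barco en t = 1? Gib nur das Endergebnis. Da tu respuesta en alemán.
Bei t = 1, j = 0.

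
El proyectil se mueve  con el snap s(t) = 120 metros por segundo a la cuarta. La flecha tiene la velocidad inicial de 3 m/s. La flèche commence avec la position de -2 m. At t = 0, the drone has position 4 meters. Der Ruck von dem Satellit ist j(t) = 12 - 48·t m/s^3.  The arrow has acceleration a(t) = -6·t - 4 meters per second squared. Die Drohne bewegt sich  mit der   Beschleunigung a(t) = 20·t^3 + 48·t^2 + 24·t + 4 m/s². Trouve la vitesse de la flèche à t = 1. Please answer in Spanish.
Para resolver esto, necesitamos tomar 1 antiderivada de nuestra ecuación de la aceleración a(t) = -6·t - 4. Integrando la aceleración y usando la condición inicial v(0) = 3, obtenemos v(t) = -3·t^2 - 4·t + 3. Tenemos la velocidad v(t) = -3·t^2 - 4·t + 3. Sustituyendo t = 1: v(1) = -4.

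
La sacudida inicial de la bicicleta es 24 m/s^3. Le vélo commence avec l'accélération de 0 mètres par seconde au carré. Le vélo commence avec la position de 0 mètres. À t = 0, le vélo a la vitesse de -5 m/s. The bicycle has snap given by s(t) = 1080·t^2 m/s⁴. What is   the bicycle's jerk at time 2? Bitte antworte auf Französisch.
Pour résoudre ceci, nous devons prendre 1 intégrale de notre équation du snap s(t) = 1080·t^2. L'intégrale du snap, avec j(0) = 24, donne le jerk: j(t) = 360·t^3 + 24. De l'équation du jerk j(t) = 360·t^3 + 24, nous substituons t = 2 pour obtenir j = 2904.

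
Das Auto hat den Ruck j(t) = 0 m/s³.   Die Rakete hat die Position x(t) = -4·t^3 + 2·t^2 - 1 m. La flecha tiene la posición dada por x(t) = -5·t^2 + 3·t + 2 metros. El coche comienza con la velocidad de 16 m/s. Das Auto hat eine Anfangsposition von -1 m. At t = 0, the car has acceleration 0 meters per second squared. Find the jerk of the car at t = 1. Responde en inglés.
We have jerk j(t) = 0. Substituting t = 1: j(1) = 0.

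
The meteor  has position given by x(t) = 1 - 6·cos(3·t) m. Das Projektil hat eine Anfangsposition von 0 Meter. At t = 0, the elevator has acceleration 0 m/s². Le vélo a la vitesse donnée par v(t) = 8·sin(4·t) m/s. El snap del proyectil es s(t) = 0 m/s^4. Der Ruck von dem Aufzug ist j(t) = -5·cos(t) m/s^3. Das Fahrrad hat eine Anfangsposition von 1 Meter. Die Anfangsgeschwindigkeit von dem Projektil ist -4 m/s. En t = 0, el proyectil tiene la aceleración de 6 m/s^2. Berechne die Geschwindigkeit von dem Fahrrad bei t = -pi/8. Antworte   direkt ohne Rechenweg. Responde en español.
v(-pi/8) = -8.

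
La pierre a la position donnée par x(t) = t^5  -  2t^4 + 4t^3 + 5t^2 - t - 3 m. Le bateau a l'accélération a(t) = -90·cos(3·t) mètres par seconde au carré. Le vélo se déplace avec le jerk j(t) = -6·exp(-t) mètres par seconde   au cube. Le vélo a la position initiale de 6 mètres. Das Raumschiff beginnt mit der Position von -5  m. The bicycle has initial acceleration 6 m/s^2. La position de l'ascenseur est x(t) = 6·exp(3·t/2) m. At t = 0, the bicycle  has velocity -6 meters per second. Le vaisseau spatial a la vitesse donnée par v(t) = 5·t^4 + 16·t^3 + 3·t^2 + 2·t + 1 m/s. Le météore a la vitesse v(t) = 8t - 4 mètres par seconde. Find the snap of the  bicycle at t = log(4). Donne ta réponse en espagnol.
Partiendo de la sacudida j(t) = -6·exp(-t), tomamos 1 derivada. Derivando la sacudida, obtenemos el snap: s(t) = 6·exp(-t). Tenemos el snap s(t) = 6·exp(-t). Sustituyendo t = log(4): s(log(4)) = 3/2.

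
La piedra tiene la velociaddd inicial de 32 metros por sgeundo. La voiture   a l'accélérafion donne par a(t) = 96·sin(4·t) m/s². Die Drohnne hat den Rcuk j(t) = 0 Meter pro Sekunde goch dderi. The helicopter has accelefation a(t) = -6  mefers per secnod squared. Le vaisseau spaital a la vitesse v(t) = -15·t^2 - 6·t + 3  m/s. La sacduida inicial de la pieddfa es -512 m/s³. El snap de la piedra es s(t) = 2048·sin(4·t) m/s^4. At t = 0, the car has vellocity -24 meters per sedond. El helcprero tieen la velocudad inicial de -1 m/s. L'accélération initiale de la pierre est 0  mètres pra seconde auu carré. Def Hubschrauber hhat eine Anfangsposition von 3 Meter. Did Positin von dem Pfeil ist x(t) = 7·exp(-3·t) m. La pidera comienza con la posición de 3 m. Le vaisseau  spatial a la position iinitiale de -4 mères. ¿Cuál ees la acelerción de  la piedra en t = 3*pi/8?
Partiendo del snap s(t) = 2048·sin(4·t), tomamos 2 antiderivadas. La antiderivada del snap es la sacudida. Usando j(0) = -512, obtenemos j(t) = -512·cos(4·t). La integral de la sacudida es la aceleración. Usando a(0) = 0, obtenemos a(t) = -128·sin(4·t). Usando a(t) = -128·sin(4·t) y sustituyendo t = 3*pi/8, encontramos a = 128.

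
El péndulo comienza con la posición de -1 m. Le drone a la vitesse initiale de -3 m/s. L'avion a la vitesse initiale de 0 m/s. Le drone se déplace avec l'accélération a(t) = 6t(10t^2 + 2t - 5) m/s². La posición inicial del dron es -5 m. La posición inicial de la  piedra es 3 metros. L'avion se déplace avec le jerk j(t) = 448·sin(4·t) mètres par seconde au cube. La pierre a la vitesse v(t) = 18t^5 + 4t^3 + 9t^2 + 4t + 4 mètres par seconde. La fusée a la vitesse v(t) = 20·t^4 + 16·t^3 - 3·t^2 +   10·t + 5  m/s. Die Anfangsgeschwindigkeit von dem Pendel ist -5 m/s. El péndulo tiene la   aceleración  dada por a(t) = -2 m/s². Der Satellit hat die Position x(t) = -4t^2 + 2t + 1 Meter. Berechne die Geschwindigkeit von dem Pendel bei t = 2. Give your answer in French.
Pour résoudre ceci, nous devons prendre 1 primitive de notre équation de l'accélération a(t) = -2. La primitive de l'accélération, avec v(0) = -5, donne la vitesse: v(t) = -2·t - 5. En utilisant v(t) = -2·t - 5 et en substituant t = 2, nous trouvons v = -9.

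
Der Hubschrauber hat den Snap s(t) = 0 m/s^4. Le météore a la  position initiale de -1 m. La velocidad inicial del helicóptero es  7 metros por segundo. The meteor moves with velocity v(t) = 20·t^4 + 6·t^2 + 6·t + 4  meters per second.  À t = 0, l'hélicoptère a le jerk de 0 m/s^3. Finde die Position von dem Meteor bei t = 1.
Ausgehend von der Geschwindigkeit v(t) = 20·t^4 + 6·t^2 + 6·t + 4, nehmen wir 1 Stammfunktion. Mit ∫v(t)dt und Anwendung von x(0) = -1, finden wir x(t) = 4·t^5 + 2·t^3 + 3·t^2 + 4·t - 1. Aus der Gleichung für die Position x(t) = 4·t^5 + 2·t^3 + 3·t^2 + 4·t - 1, setzen wir t = 1 ein und erhalten x = 12.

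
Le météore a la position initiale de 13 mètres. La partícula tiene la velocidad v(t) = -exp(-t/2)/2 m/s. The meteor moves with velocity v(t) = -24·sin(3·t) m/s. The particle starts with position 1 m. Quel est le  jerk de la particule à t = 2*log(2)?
En partant de la vitesse v(t) = -exp(-t/2)/2, nous prenons 2 dérivées. La dérivée de la vitesse donne l'accélération: a(t) = exp(-t/2)/4. En dérivant l'accélération, nous obtenons le jerk: j(t) = -exp(-t/2)/8. De l'équation du jerk j(t) = -exp(-t/2)/8, nous substituons t = 2*log(2) pour obtenir j = -1/16.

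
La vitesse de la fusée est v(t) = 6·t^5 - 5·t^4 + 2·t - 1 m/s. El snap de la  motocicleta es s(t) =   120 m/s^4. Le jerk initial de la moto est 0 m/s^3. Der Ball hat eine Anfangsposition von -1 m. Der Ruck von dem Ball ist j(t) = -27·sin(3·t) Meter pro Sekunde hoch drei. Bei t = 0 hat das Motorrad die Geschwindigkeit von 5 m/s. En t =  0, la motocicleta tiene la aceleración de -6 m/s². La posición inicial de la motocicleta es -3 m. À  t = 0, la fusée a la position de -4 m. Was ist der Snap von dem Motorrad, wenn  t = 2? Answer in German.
Aus der Gleichung für den Snap s(t) = 120, setzen wir t = 2 ein und erhalten s = 120.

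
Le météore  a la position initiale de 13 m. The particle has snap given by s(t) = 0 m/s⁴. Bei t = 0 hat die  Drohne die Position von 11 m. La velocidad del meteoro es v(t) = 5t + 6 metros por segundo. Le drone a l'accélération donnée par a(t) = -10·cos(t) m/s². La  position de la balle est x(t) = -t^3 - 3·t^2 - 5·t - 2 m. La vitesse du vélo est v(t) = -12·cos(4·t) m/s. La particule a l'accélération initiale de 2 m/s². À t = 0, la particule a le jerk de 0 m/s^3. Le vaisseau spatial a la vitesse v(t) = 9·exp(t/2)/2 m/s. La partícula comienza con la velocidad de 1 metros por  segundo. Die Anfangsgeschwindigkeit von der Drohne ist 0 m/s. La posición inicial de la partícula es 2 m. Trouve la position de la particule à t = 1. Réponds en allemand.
Wir müssen das Integral unserer Gleichung für den Snap s(t) = 0 4-mal finden. Durch Integration von dem Snap und Verwendung der Anfangsbedingung j(0) = 0, erhalten wir j(t) = 0. Durch Integration von dem Ruck und Verwendung der Anfangsbedingung a(0) = 2, erhalten wir a(t) = 2. Die Stammfunktion von der Beschleunigung ist die Geschwindigkeit. Mit v(0) = 1 erhalten wir v(t) = 2·t + 1. Die Stammfunktion von der Geschwindigkeit, mit x(0) = 2, ergibt die Position: x(t) = t^2 + t + 2. Wir haben die Position x(t) = t^2 + t + 2. Durch Einsetzen von t = 1: x(1) = 4.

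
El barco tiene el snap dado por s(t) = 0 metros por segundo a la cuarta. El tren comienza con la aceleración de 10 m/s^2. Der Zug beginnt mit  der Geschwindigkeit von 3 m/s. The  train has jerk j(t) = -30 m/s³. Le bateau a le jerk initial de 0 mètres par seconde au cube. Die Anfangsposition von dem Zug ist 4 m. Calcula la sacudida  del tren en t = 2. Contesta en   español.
Tenemos la sacudida j(t) = -30. Sustituyendo t = 2: j(2) = -30.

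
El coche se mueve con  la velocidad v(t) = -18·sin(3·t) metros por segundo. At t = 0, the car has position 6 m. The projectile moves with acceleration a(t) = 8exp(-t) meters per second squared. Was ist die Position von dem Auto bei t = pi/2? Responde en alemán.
Ausgehend von der Geschwindigkeit v(t) = -18·sin(3·t), nehmen wir 1 Stammfunktion. Durch Integration von der Geschwindigkeit und Verwendung der Anfangsbedingung x(0) = 6, erhalten wir x(t) = 6·cos(3·t). Mit x(t) = 6·cos(3·t) und Einsetzen von t = pi/2, finden wir x = 0.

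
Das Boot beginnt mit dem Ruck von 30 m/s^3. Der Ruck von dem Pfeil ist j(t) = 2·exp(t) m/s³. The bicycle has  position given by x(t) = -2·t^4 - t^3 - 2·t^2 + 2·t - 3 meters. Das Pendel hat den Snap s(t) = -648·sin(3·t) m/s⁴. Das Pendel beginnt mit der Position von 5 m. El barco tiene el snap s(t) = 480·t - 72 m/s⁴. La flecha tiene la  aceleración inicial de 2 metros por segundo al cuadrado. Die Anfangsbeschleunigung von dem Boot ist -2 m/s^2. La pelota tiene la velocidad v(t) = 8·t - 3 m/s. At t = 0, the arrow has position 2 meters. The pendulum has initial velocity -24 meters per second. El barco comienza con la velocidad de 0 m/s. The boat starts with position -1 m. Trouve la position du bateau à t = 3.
Nous devons trouver la primitive de notre équation du snap s(t) = 480·t - 72 4 fois. La primitive du snap, avec j(0) = 30, donne le jerk: j(t) = 240·t^2 - 72·t + 30. La primitive du jerk est l'accélération. En utilisant a(0) = -2, nous obtenons a(t) = 80·t^3 - 36·t^2 + 30·t - 2. La primitive de l'accélération, avec v(0) = 0, donne la vitesse: v(t) = t·(20·t^3 - 12·t^2 + 15·t - 2). La primitive de la vitesse est la position. En utilisant x(0) = -1, nous obtenons x(t) = 4·t^5 - 3·t^4 + 5·t^3 - t^2 - 1. En utilisant x(t) = 4·t^5 - 3·t^4 + 5·t^3 - t^2 - 1 et en substituant t = 3, nous trouvons x = 854.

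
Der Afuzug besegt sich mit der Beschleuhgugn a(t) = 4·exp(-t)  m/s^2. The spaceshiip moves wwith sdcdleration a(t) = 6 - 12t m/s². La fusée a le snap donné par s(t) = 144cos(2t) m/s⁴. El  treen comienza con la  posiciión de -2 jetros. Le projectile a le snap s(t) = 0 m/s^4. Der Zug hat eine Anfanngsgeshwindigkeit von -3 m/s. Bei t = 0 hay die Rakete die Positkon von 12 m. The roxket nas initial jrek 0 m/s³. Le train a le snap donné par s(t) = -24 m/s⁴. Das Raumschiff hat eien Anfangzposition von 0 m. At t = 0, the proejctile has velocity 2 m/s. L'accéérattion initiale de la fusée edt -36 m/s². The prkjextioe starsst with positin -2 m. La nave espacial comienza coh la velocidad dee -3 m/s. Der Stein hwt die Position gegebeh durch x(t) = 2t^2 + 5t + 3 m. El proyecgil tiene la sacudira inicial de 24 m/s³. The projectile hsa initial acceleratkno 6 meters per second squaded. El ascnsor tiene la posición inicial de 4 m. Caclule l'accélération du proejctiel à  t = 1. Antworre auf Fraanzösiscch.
En partant du snap s(t) = 0, nous prenons 2 primitives. La primitive du snap, avec j(0) = 24, donne le jerk: j(t) = 24. En prenant ∫j(t)dt et en appliquant a(0) = 6, nous trouvons a(t) = 24·t + 6. En utilisant a(t) = 24·t + 6 et en substituant t = 1, nous trouvons a = 30.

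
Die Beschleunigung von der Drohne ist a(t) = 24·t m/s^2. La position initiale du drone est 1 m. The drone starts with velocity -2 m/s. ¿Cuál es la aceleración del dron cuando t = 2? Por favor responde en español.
De la ecuación de la aceleración a(t) = 24·t, sustituimos t = 2 para obtener a = 48.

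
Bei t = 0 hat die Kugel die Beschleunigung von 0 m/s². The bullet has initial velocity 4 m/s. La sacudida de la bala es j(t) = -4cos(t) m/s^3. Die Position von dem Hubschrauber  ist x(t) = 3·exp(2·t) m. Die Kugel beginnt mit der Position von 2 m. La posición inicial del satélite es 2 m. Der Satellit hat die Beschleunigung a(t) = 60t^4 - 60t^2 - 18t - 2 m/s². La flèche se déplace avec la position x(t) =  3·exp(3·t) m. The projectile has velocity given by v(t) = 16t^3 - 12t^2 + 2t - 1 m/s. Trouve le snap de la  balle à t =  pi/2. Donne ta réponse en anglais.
We must differentiate our jerk equation j(t) = -4·cos(t) 1 time. Taking d/dt of j(t), we find s(t) = 4·sin(t). We have snap s(t) = 4·sin(t). Substituting t = pi/2: s(pi/2) = 4.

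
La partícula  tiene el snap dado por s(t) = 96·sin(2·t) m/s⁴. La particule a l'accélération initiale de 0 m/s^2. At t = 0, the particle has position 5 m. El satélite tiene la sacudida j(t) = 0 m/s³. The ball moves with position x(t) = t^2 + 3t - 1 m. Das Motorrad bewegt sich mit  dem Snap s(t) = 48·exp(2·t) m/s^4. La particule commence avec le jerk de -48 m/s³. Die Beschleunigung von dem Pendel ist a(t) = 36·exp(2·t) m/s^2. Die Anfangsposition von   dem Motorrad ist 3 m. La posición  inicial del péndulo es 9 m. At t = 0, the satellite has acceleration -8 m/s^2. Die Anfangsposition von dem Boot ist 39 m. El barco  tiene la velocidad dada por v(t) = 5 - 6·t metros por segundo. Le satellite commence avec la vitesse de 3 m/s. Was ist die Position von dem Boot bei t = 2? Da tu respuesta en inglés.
To find the answer, we compute 1 antiderivative of v(t) = 5 - 6·t. The integral of velocity, with x(0) = 39, gives position: x(t) = -3·t^2 + 5·t + 39. We have position x(t) = -3·t^2 + 5·t + 39. Substituting t = 2: x(2) = 37.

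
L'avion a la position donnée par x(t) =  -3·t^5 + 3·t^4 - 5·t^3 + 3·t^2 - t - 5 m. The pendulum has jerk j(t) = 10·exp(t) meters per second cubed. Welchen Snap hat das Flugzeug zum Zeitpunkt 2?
Wir müssen unsere Gleichung für die Position x(t) = -3·t^5 + 3·t^4 - 5·t^3 + 3·t^2 - t - 5 4-mal ableiten. Mit d/dt von x(t) finden wir v(t) = -15·t^4 + 12·t^3 - 15·t^2 + 6·t - 1. Mit d/dt von v(t) finden wir a(t) = -60·t^3 + 36·t^2 - 30·t + 6. Mit d/dt von a(t) finden wir j(t) = -180·t^2 + 72·t - 30. Die Ableitung von dem Ruck ergibt den Snap: s(t) = 72 - 360·t. Aus der Gleichung für den Snap s(t) = 72 - 360·t, setzen wir t = 2 ein und erhalten s = -648.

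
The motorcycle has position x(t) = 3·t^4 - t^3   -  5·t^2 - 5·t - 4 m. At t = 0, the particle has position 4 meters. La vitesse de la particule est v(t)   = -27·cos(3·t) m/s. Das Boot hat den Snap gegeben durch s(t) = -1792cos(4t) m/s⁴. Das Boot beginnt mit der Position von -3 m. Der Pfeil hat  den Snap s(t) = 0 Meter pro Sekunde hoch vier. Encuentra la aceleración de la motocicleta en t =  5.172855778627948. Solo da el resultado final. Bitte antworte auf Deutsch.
a(5.172855778627948) = 922.266593961676.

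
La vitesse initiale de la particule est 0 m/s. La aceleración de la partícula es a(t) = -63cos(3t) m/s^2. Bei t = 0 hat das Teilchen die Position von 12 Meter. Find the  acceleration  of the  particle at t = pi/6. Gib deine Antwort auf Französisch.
De l'équation de l'accélération a(t) = -63·cos(3·t), nous substituons t = pi/6 pour obtenir a = 0.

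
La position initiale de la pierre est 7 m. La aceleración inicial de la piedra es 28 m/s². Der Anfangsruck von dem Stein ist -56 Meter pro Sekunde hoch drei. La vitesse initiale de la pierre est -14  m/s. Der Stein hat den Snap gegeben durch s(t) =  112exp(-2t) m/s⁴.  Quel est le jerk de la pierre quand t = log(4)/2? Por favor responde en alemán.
Wir müssen das Integral unserer Gleichung für den Snap s(t) = 112·exp(-2·t) 1-mal finden. Die Stammfunktion von dem Snap, mit j(0) = -56, ergibt den Ruck: j(t) = -56·exp(-2·t). Wir haben den Ruck j(t) = -56·exp(-2·t). Durch Einsetzen von t = log(4)/2: j(log(4)/2) = -14.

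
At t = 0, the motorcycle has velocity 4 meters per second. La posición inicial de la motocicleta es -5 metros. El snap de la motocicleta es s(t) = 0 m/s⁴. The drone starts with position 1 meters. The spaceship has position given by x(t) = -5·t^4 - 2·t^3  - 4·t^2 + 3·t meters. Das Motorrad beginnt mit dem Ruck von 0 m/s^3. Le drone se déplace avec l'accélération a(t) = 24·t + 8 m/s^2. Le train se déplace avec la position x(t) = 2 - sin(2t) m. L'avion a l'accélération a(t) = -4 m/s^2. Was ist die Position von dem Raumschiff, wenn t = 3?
Mit x(t) = -5·t^4 - 2·t^3 - 4·t^2 + 3·t und Einsetzen von t = 3, finden wir x = -486.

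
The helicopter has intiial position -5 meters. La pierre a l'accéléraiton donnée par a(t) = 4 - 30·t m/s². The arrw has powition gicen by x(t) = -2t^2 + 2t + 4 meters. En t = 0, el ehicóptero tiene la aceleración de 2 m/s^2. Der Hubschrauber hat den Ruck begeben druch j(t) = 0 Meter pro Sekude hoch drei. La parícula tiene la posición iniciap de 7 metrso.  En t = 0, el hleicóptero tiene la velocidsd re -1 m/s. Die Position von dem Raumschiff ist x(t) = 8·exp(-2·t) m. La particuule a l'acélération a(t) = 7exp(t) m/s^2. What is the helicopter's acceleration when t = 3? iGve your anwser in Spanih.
Para resolver esto, necesitamos tomar 1 integral de nuestra ecuación de la sacudida j(t) = 0. La antiderivada de la sacudida es la aceleración. Usando a(0) = 2, obtenemos a(t) = 2. De la ecuación de la aceleración a(t) = 2, sustituimos t = 3 para obtener a = 2.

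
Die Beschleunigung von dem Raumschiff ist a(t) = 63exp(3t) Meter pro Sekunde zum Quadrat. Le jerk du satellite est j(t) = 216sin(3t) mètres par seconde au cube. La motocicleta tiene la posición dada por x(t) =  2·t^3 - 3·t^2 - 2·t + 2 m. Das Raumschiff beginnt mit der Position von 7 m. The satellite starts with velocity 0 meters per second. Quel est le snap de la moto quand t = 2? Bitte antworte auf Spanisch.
Partiendo de la posición x(t) = 2·t^3 - 3·t^2 - 2·t + 2, tomamos 4 derivadas. La derivada de la posición da la velocidad: v(t) = 6·t^2 - 6·t - 2. La derivada de la velocidad da la aceleración: a(t) = 12·t - 6. Tomando d/dt de a(t), encontramos j(t) = 12. Derivando la sacudida, obtenemos el snap: s(t) = 0. De la ecuación del snap s(t) = 0, sustituimos t = 2 para obtener s = 0.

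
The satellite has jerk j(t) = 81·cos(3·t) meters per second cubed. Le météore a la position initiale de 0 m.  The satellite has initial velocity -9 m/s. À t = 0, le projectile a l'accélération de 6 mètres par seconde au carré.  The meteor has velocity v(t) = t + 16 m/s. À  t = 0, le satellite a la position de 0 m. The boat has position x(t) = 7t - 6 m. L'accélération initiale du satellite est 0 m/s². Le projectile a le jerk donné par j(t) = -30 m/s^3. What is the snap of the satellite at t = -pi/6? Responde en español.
Para resolver esto, necesitamos tomar 1 derivada de nuestra ecuación de la sacudida j(t) = 81·cos(3·t). Tomando d/dt de j(t), encontramos s(t) = -243·sin(3·t). De la ecuación del snap s(t) = -243·sin(3·t), sustituimos t = -pi/6 para obtener s = 243.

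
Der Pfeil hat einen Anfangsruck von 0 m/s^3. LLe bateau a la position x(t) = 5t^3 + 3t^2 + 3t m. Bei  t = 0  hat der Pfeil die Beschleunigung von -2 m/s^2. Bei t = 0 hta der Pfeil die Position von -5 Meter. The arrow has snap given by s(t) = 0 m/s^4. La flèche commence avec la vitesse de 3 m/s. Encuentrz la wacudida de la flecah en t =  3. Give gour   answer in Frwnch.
Nous devons trouver la primitive de notre équation du snap s(t) = 0 1 fois. La primitive du snap, avec j(0) = 0, donne le jerk: j(t) = 0. Nous avons le jerk j(t) = 0. En substituant t = 3: j(3) = 0.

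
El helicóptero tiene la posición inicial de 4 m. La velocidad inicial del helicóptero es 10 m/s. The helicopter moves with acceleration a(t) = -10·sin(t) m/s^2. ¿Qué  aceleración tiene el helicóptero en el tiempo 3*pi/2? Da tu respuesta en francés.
En utilisant a(t) = -10·sin(t) et en substituant t = 3*pi/2, nous trouvons a = 10.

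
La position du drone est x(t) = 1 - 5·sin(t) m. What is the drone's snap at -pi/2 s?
To solve this, we need to take 4 derivatives of our position equation x(t) = 1 - 5·sin(t). Taking d/dt of x(t), we find v(t) = -5·cos(t). The derivative of velocity gives acceleration: a(t) = 5·sin(t). The derivative of acceleration gives jerk: j(t) = 5·cos(t). Taking d/dt of j(t), we find s(t) = -5·sin(t). Using s(t) = -5·sin(t) and substituting t = -pi/2, we find s = 5.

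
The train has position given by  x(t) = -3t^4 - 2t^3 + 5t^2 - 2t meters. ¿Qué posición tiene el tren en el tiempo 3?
Usando x(t) = -3·t^4 - 2·t^3 + 5·t^2 - 2·t y sustituyendo t = 3, encontramos x = -258.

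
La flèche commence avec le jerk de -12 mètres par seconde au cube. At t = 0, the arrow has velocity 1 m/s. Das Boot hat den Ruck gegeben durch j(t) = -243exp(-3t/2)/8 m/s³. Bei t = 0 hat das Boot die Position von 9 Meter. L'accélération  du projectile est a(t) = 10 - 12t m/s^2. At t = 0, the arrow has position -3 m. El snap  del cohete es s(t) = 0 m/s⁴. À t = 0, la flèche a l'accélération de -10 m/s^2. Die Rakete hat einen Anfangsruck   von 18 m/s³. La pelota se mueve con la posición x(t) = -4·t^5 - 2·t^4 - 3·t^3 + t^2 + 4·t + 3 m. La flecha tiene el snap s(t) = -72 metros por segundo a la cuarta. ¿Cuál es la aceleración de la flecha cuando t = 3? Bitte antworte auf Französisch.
Nous devons trouver la primitive de notre équation du snap s(t) = -72 2 fois. En prenant ∫s(t)dt et en appliquant j(0) = -12, nous trouvons j(t) = -72·t - 12. La primitive du jerk, avec a(0) = -10, donne l'accélération: a(t) = -36·t^2 - 12·t - 10. En utilisant a(t) = -36·t^2 - 12·t - 10 et en substituant t = 3, nous trouvons a = -370.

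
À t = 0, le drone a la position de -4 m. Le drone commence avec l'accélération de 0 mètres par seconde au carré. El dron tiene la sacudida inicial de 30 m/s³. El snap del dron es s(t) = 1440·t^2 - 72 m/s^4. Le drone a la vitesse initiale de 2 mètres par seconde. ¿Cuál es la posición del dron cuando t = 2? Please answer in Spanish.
Para resolver esto, necesitamos tomar 4 integrales de nuestra ecuación del snap s(t) = 1440·t^2 - 72. La integral del snap, con j(0) = 30, da la sacudida: j(t) = 480·t^3 - 72·t + 30. Integrando la sacudida y usando la condición inicial a(0) = 0, obtenemos a(t) = 6·t·(20·t^3 - 6·t + 5). La antiderivada de la aceleración es la velocidad. Usando v(0) = 2, obtenemos v(t) = 24·t^5 - 12·t^3 + 15·t^2 + 2. La antiderivada de la velocidad, con x(0) = -4, da la posición: x(t) = 4·t^6 - 3·t^4 + 5·t^3 + 2·t - 4. Usando x(t) = 4·t^6 - 3·t^4 + 5·t^3 + 2·t - 4 y sustituyendo t = 2, encontramos x = 248.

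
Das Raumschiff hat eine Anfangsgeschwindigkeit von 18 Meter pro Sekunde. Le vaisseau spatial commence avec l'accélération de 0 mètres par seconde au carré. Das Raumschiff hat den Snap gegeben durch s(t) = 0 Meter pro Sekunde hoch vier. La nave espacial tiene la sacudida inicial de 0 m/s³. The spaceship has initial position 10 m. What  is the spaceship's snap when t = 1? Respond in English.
We have snap s(t) = 0. Substituting t = 1: s(1) = 0.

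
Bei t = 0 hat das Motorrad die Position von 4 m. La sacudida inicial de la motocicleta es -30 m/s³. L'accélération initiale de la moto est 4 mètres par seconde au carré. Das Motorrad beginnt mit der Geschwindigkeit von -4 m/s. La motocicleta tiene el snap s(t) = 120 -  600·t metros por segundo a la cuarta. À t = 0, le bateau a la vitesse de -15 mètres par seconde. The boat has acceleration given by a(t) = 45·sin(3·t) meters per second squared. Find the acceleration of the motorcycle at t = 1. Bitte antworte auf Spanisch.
Necesitamos integrar nuestra ecuación del snap s(t) = 120 - 600·t 2 veces. La antiderivada del snap es la sacudida. Usando j(0) = -30, obtenemos j(t) = -300·t^2 + 120·t - 30. La antiderivada de la sacudida, con a(0) = 4, da la aceleración: a(t) = -100·t^3 + 60·t^2 - 30·t + 4. Tenemos la aceleración a(t) = -100·t^3 + 60·t^2 - 30·t + 4. Sustituyendo t = 1: a(1) = -66.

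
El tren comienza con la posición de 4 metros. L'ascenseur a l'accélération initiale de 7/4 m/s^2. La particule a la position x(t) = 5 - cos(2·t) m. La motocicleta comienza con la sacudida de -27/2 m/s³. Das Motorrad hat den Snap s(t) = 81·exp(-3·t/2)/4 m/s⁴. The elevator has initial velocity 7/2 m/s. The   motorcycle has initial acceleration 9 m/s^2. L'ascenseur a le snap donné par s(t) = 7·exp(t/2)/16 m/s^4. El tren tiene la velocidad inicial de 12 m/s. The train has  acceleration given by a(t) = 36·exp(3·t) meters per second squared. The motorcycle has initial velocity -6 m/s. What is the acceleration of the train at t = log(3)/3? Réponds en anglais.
From the given acceleration equation a(t) = 36·exp(3·t), we substitute t = log(3)/3 to get a = 108.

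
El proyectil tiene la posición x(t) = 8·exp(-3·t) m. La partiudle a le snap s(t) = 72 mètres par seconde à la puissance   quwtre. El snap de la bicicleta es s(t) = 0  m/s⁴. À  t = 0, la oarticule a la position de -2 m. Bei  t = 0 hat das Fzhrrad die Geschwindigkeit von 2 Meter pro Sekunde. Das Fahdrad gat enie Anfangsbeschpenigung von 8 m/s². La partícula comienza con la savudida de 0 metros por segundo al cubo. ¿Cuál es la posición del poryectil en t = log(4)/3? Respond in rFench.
En utilisant x(t) = 8·exp(-3·t) et en substituant t = log(4)/3, nous trouvons x = 2.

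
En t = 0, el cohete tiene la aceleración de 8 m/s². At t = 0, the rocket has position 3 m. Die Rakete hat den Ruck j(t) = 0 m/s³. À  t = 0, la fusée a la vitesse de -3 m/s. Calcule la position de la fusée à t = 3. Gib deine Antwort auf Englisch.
To solve this, we need to take 3 antiderivatives of our jerk equation j(t) = 0. The antiderivative of jerk is acceleration. Using a(0) = 8, we get a(t) = 8. Integrating acceleration and using the initial condition v(0) = -3, we get v(t) = 8·t - 3. The antiderivative of velocity, with x(0) = 3, gives position: x(t) = 4·t^2 - 3·t + 3. We have position x(t) = 4·t^2 - 3·t + 3. Substituting t = 3: x(3) = 30.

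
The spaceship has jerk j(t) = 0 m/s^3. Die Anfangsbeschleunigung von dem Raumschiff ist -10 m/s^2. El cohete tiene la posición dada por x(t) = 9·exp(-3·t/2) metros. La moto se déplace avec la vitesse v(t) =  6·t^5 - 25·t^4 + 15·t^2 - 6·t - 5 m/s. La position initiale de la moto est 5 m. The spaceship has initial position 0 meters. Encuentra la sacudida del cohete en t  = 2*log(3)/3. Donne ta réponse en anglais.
Starting from position x(t) = 9·exp(-3·t/2), we take 3 derivatives. Taking d/dt of x(t), we find v(t) = -27·exp(-3·t/2)/2. Taking d/dt of v(t), we find a(t) = 81·exp(-3·t/2)/4. Taking d/dt of a(t), we find j(t) = -243·exp(-3·t/2)/8. Using j(t) = -243·exp(-3·t/2)/8 and substituting t = 2*log(3)/3, we find j = -81/8.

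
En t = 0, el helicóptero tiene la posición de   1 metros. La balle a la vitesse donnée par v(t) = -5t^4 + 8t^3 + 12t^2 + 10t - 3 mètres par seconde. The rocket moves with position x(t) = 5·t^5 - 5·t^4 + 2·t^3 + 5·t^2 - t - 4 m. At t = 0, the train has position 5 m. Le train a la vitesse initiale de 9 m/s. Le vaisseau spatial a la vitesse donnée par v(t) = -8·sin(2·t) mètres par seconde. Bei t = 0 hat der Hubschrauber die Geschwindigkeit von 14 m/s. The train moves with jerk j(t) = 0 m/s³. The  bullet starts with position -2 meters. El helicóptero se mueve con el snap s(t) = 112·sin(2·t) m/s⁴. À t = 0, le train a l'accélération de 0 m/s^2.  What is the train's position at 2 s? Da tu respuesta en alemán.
Wir müssen die Stammfunktion unserer Gleichung für den Ruck j(t) = 0 3-mal finden. Das Integral von dem Ruck, mit a(0) = 0, ergibt die Beschleunigung: a(t) = 0. Die Stammfunktion von der Beschleunigung ist die Geschwindigkeit. Mit v(0) = 9 erhalten wir v(t) = 9. Durch Integration von der Geschwindigkeit und Verwendung der Anfangsbedingung x(0) = 5, erhalten wir x(t) = 9·t + 5. Mit x(t) = 9·t + 5 und Einsetzen von t = 2, finden wir x = 23.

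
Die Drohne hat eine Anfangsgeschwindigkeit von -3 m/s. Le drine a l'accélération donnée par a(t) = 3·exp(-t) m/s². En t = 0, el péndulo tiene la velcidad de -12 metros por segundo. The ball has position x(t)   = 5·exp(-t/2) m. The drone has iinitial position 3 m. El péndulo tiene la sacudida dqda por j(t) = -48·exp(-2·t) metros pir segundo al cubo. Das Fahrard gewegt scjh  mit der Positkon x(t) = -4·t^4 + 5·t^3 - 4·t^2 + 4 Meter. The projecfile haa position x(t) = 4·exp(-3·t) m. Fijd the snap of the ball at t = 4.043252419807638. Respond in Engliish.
We must differentiate our position equation x(t) = 5·exp(-t/2) 4 times. Differentiating position, we get velocity: v(t) = -5·exp(-t/2)/2. Taking d/dt of v(t), we find a(t) = 5·exp(-t/2)/4. The derivative of acceleration gives jerk: j(t) = -5·exp(-t/2)/8. The derivative of jerk gives snap: s(t) = 5·exp(-t/2)/16. From the given snap equation s(t) = 5·exp(-t/2)/16, we substitute t = 4.043252419807638 to get s = 0.0413874733629835.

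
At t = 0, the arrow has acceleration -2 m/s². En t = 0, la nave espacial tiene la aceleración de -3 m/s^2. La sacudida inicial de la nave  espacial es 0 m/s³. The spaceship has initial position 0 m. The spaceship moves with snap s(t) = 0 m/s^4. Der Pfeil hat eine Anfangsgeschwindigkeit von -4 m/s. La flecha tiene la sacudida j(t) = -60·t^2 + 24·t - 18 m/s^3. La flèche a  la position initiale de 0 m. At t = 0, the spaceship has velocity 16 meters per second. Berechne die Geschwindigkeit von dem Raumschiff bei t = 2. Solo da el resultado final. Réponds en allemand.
Bei t = 2, v = 10.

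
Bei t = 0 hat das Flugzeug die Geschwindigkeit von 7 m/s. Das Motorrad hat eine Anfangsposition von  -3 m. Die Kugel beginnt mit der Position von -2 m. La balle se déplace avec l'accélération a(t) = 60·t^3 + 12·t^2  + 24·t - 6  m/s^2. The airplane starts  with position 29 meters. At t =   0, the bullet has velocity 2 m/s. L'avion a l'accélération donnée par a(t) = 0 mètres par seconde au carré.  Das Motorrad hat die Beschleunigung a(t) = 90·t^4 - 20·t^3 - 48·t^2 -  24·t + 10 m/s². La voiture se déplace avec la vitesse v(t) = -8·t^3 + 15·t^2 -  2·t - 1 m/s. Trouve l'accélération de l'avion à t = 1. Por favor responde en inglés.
Using a(t) = 0 and substituting t = 1, we find a = 0.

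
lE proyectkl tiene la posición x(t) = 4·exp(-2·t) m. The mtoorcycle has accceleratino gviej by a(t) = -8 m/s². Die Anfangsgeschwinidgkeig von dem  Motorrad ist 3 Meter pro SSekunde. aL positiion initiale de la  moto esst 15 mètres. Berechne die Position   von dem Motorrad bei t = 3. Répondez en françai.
Nous devons trouver l'intégrale de notre équation de l'accélération a(t) = -8 2 fois. En intégrant l'accélération et en utilisant la condition initiale v(0) = 3, nous obtenons v(t) = 3 - 8·t. L'intégrale de la vitesse est la position. En utilisant x(0) = 15, nous obtenons x(t) = -4·t^2 + 3·t + 15. De l'équation de la position x(t) = -4·t^2 + 3·t + 15, nous substituons t = 3 pour obtenir x = -12.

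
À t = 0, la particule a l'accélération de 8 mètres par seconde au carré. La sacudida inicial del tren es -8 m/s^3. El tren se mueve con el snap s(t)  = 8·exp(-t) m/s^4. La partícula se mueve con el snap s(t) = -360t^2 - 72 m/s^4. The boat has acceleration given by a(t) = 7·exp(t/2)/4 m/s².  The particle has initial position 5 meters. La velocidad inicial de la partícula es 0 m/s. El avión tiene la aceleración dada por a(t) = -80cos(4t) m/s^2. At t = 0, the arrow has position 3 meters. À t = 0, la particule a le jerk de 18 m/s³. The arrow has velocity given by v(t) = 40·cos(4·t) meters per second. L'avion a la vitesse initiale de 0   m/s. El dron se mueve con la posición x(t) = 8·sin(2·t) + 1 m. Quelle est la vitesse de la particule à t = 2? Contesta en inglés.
Starting from snap s(t) = -360·t^2 - 72, we take 3 integrals. The antiderivative of snap, with j(0) = 18, gives jerk: j(t) = -120·t^3 - 72·t + 18. Taking ∫j(t)dt and applying a(0) = 8, we find a(t) = -30·t^4 - 36·t^2 + 18·t + 8. Taking ∫a(t)dt and applying v(0) = 0, we find v(t) = t·(-6·t^4 - 12·t^2 + 9·t + 8). From the given velocity equation v(t) = t·(-6·t^4 - 12·t^2 + 9·t + 8), we substitute t = 2 to get v = -236.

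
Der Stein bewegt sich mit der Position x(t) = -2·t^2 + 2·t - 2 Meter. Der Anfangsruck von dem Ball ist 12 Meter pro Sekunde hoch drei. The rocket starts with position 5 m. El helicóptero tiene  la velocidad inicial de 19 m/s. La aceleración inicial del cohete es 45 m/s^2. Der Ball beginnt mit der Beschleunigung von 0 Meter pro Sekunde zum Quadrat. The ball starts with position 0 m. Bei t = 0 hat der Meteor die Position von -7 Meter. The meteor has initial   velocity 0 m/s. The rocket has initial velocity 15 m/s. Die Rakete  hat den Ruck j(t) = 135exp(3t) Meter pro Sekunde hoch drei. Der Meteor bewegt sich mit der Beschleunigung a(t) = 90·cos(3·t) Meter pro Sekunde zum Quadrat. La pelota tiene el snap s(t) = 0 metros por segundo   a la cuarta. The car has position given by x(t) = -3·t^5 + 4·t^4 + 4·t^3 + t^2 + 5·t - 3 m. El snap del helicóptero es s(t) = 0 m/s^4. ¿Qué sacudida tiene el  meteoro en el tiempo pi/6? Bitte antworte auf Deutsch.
Um dies zu lösen, müssen wir 1 Ableitung unserer Gleichung für die Beschleunigung a(t) = 90·cos(3·t) nehmen. Durch Ableiten von der Beschleunigung erhalten wir den Ruck: j(t) = -270·sin(3·t). Aus der Gleichung für den Ruck j(t) = -270·sin(3·t), setzen wir t = pi/6 ein und erhalten j = -270.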